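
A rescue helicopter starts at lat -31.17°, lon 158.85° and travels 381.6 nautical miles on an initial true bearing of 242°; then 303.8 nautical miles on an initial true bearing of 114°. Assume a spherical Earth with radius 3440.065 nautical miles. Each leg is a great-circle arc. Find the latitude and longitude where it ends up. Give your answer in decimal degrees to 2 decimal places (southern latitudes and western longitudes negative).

latitude -35.90°, longitude 157.79°

Apply the spherical direct solution leg by leg, carrying full precision between legs.
Leg 1: from (-31.17°, 158.85°), δ = 381.6/3440.065 = 0.110928 rad, θ = 242° → φ = -33.98°, λ = 152.08°.
Leg 2: from (-33.98°, 152.08°), δ = 303.8/3440.065 = 0.088312 rad, θ = 114° → φ = -35.90°, λ = 157.79°.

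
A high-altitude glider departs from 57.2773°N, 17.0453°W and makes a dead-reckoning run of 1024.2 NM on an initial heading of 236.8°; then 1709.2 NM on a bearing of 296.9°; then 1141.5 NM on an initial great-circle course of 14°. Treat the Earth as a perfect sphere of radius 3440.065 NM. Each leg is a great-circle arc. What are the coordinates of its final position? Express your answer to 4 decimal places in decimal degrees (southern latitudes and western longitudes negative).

Apply the spherical direct solution leg by leg, carrying full precision between legs.
Leg 1: from (57.2773°, -17.0453°), δ = 1024.2/3440.065 = 0.297727 rad, θ = 236.8° → φ = 45.8447°, λ = -37.6776°.
Leg 2: from (45.8447°, -37.6776°), δ = 1709.2/3440.065 = 0.496851 rad, θ = 296.9° → φ = 51.3461°, λ = -80.5646°.
Leg 3: from (51.3461°, -80.5646°), δ = 1141.5/3440.065 = 0.331825 rad, θ = 14° → φ = 69.3527°, λ = -67.6497°.

latitude 69.3527°, longitude -67.6497°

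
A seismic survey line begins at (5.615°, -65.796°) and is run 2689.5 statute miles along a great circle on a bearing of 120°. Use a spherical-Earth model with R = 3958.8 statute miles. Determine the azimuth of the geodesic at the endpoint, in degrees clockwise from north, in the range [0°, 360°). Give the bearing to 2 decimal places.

final bearing 117.50°

Central angle δ = d/R = 0.679373 rad.
Start latitude φ₁ = 0.098000 rad; initial bearing θ = 2.094395 rad.
Applying the spherical law of cosines for sides, sin φ₂ = sin φ₁ cos δ + cos φ₁ sin δ cos θ = -0.236526, so φ₂ = -13.682°.
Δλ = atan2( sin θ sin δ cos φ₁ , cos δ − sin φ₁ sin φ₂ ) = atan2(0.541517, 0.801110) = 0.594408 rad = 34.057°.
λ₂ = -65.796° + 34.057° = -31.739°.
The forward bearing on arrival equals the back-azimuth from the destination plus 180°.
Back-azimuth from P₂ (-13.68°, -31.74°) to P₁ (5.62°, -65.80°), with Δλ' = λ₁ − λ₂ = -34.06°: atan2( sin Δλ' cos φ₁ , cos φ₂ sin φ₁ − sin φ₂ cos φ₁ cos Δλ' ) = 297.50°.
Final bearing = (297.50° + 180°) mod 360° = 117.50°.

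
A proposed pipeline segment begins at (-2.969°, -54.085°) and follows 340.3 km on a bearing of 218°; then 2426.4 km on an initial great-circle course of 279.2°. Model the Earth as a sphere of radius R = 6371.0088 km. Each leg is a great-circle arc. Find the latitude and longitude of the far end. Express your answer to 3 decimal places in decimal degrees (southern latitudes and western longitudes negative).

latitude -1.596°, longitude -77.512°

Apply the spherical direct solution leg by leg, carrying full precision between legs.
Leg 1: from (-2.969°, -54.085°), δ = 340.3/6371.0088 = 0.053414 rad, θ = 218° → φ = -5.379°, λ = -55.977°.
Leg 2: from (-5.379°, -55.977°), δ = 2426.4/6371.0088 = 0.380850 rad, θ = 279.2° → φ = -1.596°, λ = -77.512°.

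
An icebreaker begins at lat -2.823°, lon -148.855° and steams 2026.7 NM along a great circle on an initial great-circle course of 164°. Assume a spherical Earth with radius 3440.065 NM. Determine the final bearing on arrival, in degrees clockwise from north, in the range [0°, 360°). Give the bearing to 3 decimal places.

Central angle δ = d/R = 0.589146 rad.
With φ₁ = -2.823° = -0.049271 rad and θ = 164° = 2.862340 rad:
sin φ₂ = sin φ₁ cos δ + cos φ₁ sin δ cos θ = (-0.049251)(0.831416) + (0.998786)(0.555651)(-0.961262) = -0.574426
φ₂ = asin(-0.574426) = -0.611902 rad = -35.059°.
For the longitude increment, Δλ = atan2( sin θ sin δ cos φ₁, cos δ − sin φ₁ sin φ₂ ) = atan2(0.152972, 0.803125) = 10.784°.
λ₂ = -148.855° + 10.784° = -138.071°.
The forward bearing on arrival equals the back-azimuth from the destination plus 180°.
Back-azimuth from P₂ (-35.059°, -138.071°) to P₁ (-2.823°, -148.855°), with Δλ' = λ₁ − λ₂ = -10.784°: atan2( sin Δλ' cos φ₁ , cos φ₂ sin φ₁ − sin φ₂ cos φ₁ cos Δλ' ) = 340.347°.
Final bearing = (340.347° + 180°) mod 360° = 160.347°.

final bearing 160.347°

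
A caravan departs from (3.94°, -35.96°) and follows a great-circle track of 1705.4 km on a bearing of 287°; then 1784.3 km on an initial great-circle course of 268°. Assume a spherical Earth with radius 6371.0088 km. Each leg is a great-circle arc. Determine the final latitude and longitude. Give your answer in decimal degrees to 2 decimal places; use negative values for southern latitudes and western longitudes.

latitude 7.37°, longitude -66.94°

Apply the spherical direct solution leg by leg, carrying full precision between legs.
Leg 1: from (3.94°, -35.96°), δ = 1705.4/6371.0088 = 0.267681 rad, θ = 287° → φ = 8.25°, λ = -50.77°.
Leg 2: from (8.25°, -50.77°), δ = 1784.3/6371.0088 = 0.280066 rad, θ = 268° → φ = 7.37°, λ = -66.94°.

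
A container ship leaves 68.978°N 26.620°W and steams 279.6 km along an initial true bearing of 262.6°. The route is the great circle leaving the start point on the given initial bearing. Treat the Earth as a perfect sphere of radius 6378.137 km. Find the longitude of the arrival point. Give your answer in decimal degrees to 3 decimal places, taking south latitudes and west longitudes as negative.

longitude -33.435°

The arc subtends δ = 279.6/6378.137 = 0.043837 rad at the centre.
Converting: φ₁ = 1.203893 rad, θ = 4.583235 rad.
Applying the spherical law of cosines for sides, sin φ₂ = sin φ₁ cos δ + cos φ₁ sin δ cos θ = 0.930521, so φ₂ = 68.516°.
Then Δλ = atan2(-0.015590, 0.130451) = -0.118941 rad, from sin θ sin δ cos φ₁ over cos δ − sin φ₁ sin φ₂.
λ₂ = λ₁ + Δλ = -33.435°.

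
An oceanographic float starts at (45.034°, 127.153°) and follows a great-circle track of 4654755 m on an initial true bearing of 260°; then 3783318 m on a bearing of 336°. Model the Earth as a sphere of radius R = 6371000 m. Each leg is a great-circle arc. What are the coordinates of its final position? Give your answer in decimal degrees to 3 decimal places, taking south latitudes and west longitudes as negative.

latitude 55.752°, longitude 56.087°

Apply the spherical direct solution leg by leg, carrying full precision between legs.
Leg 1: from (45.034°, 127.153°), δ = 4654755/6371000 = 0.730616 rad, θ = 260° → φ = 26.426°, λ = 79.941°.
Leg 2: from (26.426°, 79.941°), δ = 3783318/6371000 = 0.593834 rad, θ = 336° → φ = 55.752°, λ = 56.087°.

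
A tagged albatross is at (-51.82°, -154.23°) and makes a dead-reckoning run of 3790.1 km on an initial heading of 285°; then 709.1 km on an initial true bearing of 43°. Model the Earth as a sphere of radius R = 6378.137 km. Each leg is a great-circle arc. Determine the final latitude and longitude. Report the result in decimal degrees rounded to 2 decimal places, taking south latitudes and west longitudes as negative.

latitude -29.42°, longitude 169.93°

Apply the spherical direct solution leg by leg, carrying full precision between legs.
Leg 1: from (-51.82°, -154.23°), δ = 3790.1/6378.137 = 0.594233 rad, θ = 285° → φ = -34.18°, λ = 164.95°.
Leg 2: from (-34.18°, 164.95°), δ = 709.1/6378.137 = 0.111177 rad, θ = 43° → φ = -29.42°, λ = 169.93°.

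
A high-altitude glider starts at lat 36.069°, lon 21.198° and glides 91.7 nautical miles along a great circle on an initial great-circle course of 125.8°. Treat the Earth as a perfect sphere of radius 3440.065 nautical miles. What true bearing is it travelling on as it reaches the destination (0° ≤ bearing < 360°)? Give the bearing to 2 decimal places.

The arc subtends δ = 91.7/3440.065 = 0.026656 rad at the centre.
Converting: φ₁ = 0.629523 rad, θ = 2.195624 rad.
Applying the spherical law of cosines for sides, sin φ₂ = sin φ₁ cos δ + cos φ₁ sin δ cos θ = 0.575948, so φ₂ = 35.166°.
For the longitude increment, Δλ = atan2( sin θ sin δ cos φ₁, cos δ − sin φ₁ sin φ₂ ) = atan2(0.017474, 0.660550) = 1.515°.
λ₂ = 21.198° + 1.515° = 22.713°.
The forward bearing on arrival equals the back-azimuth from the destination plus 180°.
Back-azimuth from P₂ (35.17°, 22.71°) to P₁ (36.07°, 21.20°), with Δλ' = λ₁ − λ₂ = -1.52°: atan2( sin Δλ' cos φ₁ , cos φ₂ sin φ₁ − sin φ₂ cos φ₁ cos Δλ' ) = 306.68°.
Final bearing = (306.68° + 180°) mod 360° = 126.68°.

final bearing 126.68°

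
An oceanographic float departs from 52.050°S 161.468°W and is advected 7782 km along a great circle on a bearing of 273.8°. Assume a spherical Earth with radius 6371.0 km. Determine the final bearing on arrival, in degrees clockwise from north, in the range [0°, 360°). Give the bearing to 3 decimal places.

Angular distance δ = d/R = 7782 / 6371 = 1.221472 rad.
With φ₁ = -52.050° = -0.908444 rad and θ = 273.8° = 4.778711 rad:
sin φ₂ = sin φ₁ cos δ + cos φ₁ sin δ cos θ = (-0.788548)(0.342263) + (0.614974)(0.939604)(0.066274) = -0.231595
φ₂ = asin(-0.231595) = -0.233717 rad = -13.391°.
Δλ = atan2( sin θ sin δ cos φ₁ , cos δ − sin φ₁ sin φ₂ ) = atan2(-0.576561, 0.159639) = -1.300682 rad = -74.524°.
λ₂ = -161.468° + -74.524° = -235.992°, normalized to (−180°, 180°] → 124.008°.
The forward bearing on arrival equals the back-azimuth from the destination plus 180°.
Back-azimuth from P₂ (-13.391°, 124.008°) to P₁ (-52.050°, -161.468°), with Δλ' = λ₁ − λ₂ = -285.476°: atan2( sin Δλ' cos φ₁ , cos φ₂ sin φ₁ − sin φ₂ cos φ₁ cos Δλ' ) = 140.893°.
Final bearing = (140.893° + 180°) mod 360° = 320.893°.

final bearing 320.893°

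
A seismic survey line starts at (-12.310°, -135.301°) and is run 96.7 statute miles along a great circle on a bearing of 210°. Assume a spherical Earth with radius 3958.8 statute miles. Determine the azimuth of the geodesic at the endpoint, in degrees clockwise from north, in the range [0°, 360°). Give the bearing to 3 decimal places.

δ = 96.7/3958.8 = 0.024427 rad (1.3995°).
Start latitude φ₁ = -0.214850 rad; initial bearing θ = 3.665191 rad.
sin φ₂ = sin φ₁ cos δ + cos φ₁ sin δ cos θ = (-0.213201)(0.999702) + (0.977008)(0.024424)(-0.866025) = -0.233803
φ₂ = asin(-0.233803) = -0.235987 rad = -13.521°.
Δλ = atan2( sin θ sin δ cos φ₁ , cos δ − sin φ₁ sin φ₂ ) = atan2(-0.011931, 0.949855) = -0.012561 rad = -0.720°.
Hence λ₂ = -135.301° + -0.720° = -136.021°.
The forward bearing on arrival equals the back-azimuth from the destination plus 180°.
Back-azimuth from P₂ (-13.521°, -136.021°) to P₁ (-12.310°, -135.301°), with Δλ' = λ₁ − λ₂ = 0.720°: atan2( sin Δλ' cos φ₁ , cos φ₂ sin φ₁ − sin φ₂ cos φ₁ cos Δλ' ) = 30.161°.
Final bearing = (30.161° + 180°) mod 360° = 210.161°.

final bearing 210.161°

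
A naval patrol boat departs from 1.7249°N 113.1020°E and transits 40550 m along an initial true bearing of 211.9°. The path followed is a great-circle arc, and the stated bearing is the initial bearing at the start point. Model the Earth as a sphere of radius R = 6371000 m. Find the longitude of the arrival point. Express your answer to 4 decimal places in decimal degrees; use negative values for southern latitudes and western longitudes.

The arc subtends δ = 40550/6371000 = 0.006365 rad at the centre.
With φ₁ = 1.7249° = 0.030105 rad and θ = 211.9° = 3.698353 rad:
Destination latitude: φ₂ = arcsin( sin φ₁ cos δ + cos φ₁ sin δ cos θ ) = arcsin(0.024699) = 1.4153°.
For the longitude increment, Δλ = atan2( sin θ sin δ cos φ₁, cos δ − sin φ₁ sin φ₂ ) = atan2(-0.003362, 0.999236) = -0.1928°.
λ₂ = 113.1020° + -0.1928° = 112.9092°.

longitude 112.9092°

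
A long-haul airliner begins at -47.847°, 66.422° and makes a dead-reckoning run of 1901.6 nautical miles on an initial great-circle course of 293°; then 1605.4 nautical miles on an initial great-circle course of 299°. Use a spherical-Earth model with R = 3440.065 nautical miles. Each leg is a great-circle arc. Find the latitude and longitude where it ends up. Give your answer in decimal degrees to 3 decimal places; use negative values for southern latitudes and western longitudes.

Apply the spherical direct solution leg by leg, carrying full precision between legs.
Leg 1: from (-47.847°, 66.422°), δ = 1901.6/3440.065 = 0.552780 rad, θ = 293° → φ = -29.555°, λ = 32.669°.
Leg 2: from (-29.555°, 32.669°), δ = 1605.4/3440.065 = 0.466677 rad, θ = 299° → φ = -14.523°, λ = 8.684°.

latitude -14.523°, longitude 8.684°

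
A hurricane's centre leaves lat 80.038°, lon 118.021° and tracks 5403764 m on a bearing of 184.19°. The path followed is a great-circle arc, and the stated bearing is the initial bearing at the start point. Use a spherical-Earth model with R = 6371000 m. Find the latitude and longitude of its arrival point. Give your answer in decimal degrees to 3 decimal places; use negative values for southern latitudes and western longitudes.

The arc subtends δ = 5403764/6371000 = 0.848181 rad at the centre.
Start latitude φ₁ = 1.396927 rad; initial bearing θ = 3.214722 rad.
Destination latitude: φ₂ = arcsin( sin φ₁ cos δ + cos φ₁ sin δ cos θ ) = arcsin(0.521964) = 31.464°.
For the longitude increment, Δλ = atan2( sin θ sin δ cos φ₁, cos δ − sin φ₁ sin φ₂ ) = atan2(-0.009481, 0.147254) = -3.684°.
λ₂ = 118.021° + -3.684° = 114.337°.

latitude 31.464°, longitude 114.337°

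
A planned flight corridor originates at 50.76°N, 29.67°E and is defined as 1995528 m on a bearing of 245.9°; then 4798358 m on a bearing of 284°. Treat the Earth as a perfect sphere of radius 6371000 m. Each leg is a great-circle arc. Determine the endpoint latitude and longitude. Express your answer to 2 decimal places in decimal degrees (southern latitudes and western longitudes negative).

latitude 37.17°, longitude -48.63°

Apply the spherical direct solution leg by leg, carrying full precision between legs.
Leg 1: from (50.76°, 29.67°), δ = 1995528/6371000 = 0.313221 rad, θ = 245.9° → φ = 41.09°, λ = 7.76°.
Leg 2: from (41.09°, 7.76°), δ = 4798358/6371000 = 0.753156 rad, θ = 284° → φ = 37.17°, λ = -48.63°.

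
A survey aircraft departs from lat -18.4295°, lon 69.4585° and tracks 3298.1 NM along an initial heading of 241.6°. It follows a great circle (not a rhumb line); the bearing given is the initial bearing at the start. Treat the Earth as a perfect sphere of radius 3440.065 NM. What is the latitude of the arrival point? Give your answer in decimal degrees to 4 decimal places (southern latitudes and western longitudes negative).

latitude -33.4326°

The arc subtends δ = 3298.1/3440.065 = 0.958732 rad at the centre.
With φ₁ = -18.4295° = -0.321655 rad and θ = 241.6° = 4.216715 rad:
Destination latitude: φ₂ = arcsin( sin φ₁ cos δ + cos φ₁ sin δ cos θ ) = arcsin(-0.550956) = -33.4326°.
Then Δλ = atan2(-0.683036, 0.400381) = -1.040602 rad, from sin θ sin δ cos φ₁ over cos δ − sin φ₁ sin φ₂.
λ₂ = 69.4585° + -59.6221° = 9.8364°.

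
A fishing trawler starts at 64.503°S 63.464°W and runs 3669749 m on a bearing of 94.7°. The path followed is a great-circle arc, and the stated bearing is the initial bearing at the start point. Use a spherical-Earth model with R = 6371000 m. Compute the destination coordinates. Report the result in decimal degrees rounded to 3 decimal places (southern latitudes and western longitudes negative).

The arc subtends δ = 3669749/6371000 = 0.576008 rad at the centre.
Start latitude φ₁ = -1.125790 rad; initial bearing θ = 1.652827 rad.
sin φ₂ = sin φ₁ cos δ + cos φ₁ sin δ cos θ = (-0.902608)(0.838644) + (0.430464)(0.544681)(-0.081939) = -0.776178
φ₂ = asin(-0.776178) = -0.888581 rad = -50.912°.
For the longitude increment, Δλ = atan2( sin θ sin δ cos φ₁, cos δ − sin φ₁ sin φ₂ ) = atan2(0.233677, 0.138059) = 59.425°.
Hence λ₂ = -63.464° + 59.425° = -4.039°.

latitude -50.912°, longitude -4.039°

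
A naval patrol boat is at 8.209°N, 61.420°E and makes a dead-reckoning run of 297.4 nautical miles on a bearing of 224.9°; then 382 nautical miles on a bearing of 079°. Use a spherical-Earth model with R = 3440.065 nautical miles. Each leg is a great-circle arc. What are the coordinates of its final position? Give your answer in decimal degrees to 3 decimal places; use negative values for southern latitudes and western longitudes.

Apply the spherical direct solution leg by leg, carrying full precision between legs.
Leg 1: from (8.209°, 61.420°), δ = 297.4/3440.065 = 0.086452 rad, θ = 224.9° → φ = 4.687°, λ = 57.914°.
Leg 2: from (4.687°, 57.914°), δ = 382/3440.065 = 0.111044 rad, θ = 79° → φ = 5.871°, λ = 64.192°.

latitude 5.871°, longitude 64.192°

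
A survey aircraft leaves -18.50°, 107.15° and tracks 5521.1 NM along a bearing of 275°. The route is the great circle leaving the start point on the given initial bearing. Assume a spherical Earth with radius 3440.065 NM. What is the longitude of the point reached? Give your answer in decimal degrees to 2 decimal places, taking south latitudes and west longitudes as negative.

longitude 16.88°

Angular distance δ = d/R = 5521.1 / 3440.065 = 1.604941 rad.
Start latitude φ₁ = -0.322886 rad; initial bearing θ = 4.799655 rad.
sin φ₂ = sin φ₁ cos δ + cos φ₁ sin δ cos θ = (-0.317305)(-0.034138) + (0.948324)(0.999417)(0.087156) = 0.093436
φ₂ = asin(0.093436) = 0.093572 rad = 5.36°.
Δλ = atan2( sin θ sin δ cos φ₁ , cos δ − sin φ₁ sin φ₂ ) = atan2(-0.944164, -0.004490) = -1.575552 rad = -90.27°.
λ₂ = λ₁ + Δλ = 16.88°.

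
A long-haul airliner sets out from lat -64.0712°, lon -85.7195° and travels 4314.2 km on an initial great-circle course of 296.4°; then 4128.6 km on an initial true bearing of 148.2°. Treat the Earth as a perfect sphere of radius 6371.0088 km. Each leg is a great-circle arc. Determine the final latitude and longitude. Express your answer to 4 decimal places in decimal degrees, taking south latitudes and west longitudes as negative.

latitude -61.6338°, longitude -87.1959°

Apply the spherical direct solution leg by leg, carrying full precision between legs.
Leg 1: from (-64.0712°, -85.7195°), δ = 4314.2/6371.0088 = 0.677161 rad, θ = 296.4° → φ = -35.3861°, λ = -129.2238°.
Leg 2: from (-35.3861°, -129.2238°), δ = 4128.6/6371.0088 = 0.648029 rad, θ = 148.2° → φ = -61.6338°, λ = -87.1959°.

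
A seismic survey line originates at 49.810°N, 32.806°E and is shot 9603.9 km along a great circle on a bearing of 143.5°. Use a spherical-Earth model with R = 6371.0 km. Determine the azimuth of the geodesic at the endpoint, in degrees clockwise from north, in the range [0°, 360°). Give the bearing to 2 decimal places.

final bearing 154.23°

Central angle δ = d/R = 1.507440 rad.
With φ₁ = 49.810° = 0.869349 rad and θ = 143.5° = 2.504547 rad:
Applying the spherical law of cosines for sides, sin φ₂ = sin φ₁ cos δ + cos φ₁ sin δ cos θ = -0.469342, so φ₂ = -27.992°.
Then Δλ = atan2(0.383083, 0.421848) = 0.737277 rad, from sin θ sin δ cos φ₁ over cos δ − sin φ₁ sin φ₂.
λ₂ = λ₁ + Δλ = 75.049°.
The forward bearing on arrival equals the back-azimuth from the destination plus 180°.
Back-azimuth from P₂ (-27.99°, 75.05°) to P₁ (49.81°, 32.81°), with Δλ' = λ₁ − λ₂ = -42.24°: atan2( sin Δλ' cos φ₁ , cos φ₂ sin φ₁ − sin φ₂ cos φ₁ cos Δλ' ) = 334.23°.
Final bearing = (334.23° + 180°) mod 360° = 154.23°.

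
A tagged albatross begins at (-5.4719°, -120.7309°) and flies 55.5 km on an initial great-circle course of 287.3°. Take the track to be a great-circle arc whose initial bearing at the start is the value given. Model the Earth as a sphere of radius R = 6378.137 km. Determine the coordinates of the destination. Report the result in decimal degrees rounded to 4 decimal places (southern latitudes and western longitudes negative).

δ = 55.5/6378.137 = 0.008702 rad (0.4986°).
Converting: φ₁ = -0.095503 rad, θ = 5.014331 rad.
Applying the spherical law of cosines for sides, sin φ₂ = sin φ₁ cos δ + cos φ₁ sin δ cos θ = -0.092778, so φ₂ = -5.3235°.
Δλ = atan2( sin θ sin δ cos φ₁ , cos δ − sin φ₁ sin φ₂ ) = atan2(-0.008270, 0.991115) = -0.008344 rad = -0.4781°.
λ₂ = λ₁ + Δλ = -121.2090°.

latitude -5.3235°, longitude -121.2090°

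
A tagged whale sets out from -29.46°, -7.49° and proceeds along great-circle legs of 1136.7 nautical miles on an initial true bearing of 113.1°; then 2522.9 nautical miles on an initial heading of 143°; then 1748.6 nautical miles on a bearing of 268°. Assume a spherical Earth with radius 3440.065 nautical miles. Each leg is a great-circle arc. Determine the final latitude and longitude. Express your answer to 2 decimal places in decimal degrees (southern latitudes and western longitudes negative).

latitude -49.83°, longitude 18.37°

Apply the spherical direct solution leg by leg, carrying full precision between legs.
Leg 1: from (-29.46°, -7.49°), δ = 1136.7/3440.065 = 0.330430 rad, θ = 113.1° → φ = -35.17°, λ = 13.92°.
Leg 2: from (-35.17°, 13.92°), δ = 2522.9/3440.065 = 0.733387 rad, θ = 143° → φ = -59.88°, λ = 67.31°.
Leg 3: from (-59.88°, 67.31°), δ = 1748.6/3440.065 = 0.508304 rad, θ = 268° → φ = -49.83°, λ = 18.37°.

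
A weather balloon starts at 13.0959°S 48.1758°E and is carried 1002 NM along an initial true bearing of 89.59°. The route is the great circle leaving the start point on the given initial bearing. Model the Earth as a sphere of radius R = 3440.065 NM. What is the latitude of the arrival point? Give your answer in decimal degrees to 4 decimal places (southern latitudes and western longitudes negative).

Angular distance δ = d/R = 1002 / 3440.065 = 0.291274 rad.
Start latitude φ₁ = -0.228567 rad; initial bearing θ = 1.563640 rad.
Applying the spherical law of cosines for sides, sin φ₂ = sin φ₁ cos δ + cos φ₁ sin δ cos θ = -0.215036, so φ₂ = -12.4177°.
For the longitude increment, Δλ = atan2( sin θ sin δ cos φ₁, cos δ − sin φ₁ sin φ₂ ) = atan2(0.279696, 0.909156) = 17.1002°.
λ₂ = λ₁ + Δλ = 65.2760°.

latitude -12.4177°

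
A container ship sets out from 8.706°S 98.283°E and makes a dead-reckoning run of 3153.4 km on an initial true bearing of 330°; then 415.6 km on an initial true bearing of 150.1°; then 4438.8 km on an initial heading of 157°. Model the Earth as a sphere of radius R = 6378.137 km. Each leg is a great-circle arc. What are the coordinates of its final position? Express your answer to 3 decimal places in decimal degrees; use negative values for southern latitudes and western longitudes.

latitude -24.115°, longitude 101.841°

Apply the spherical direct solution leg by leg, carrying full precision between legs.
Leg 1: from (-8.706°, 98.283°), δ = 3153.4/6378.137 = 0.494408 rad, θ = 330° → φ = 15.841°, λ = 84.005°.
Leg 2: from (15.841°, 84.005°), δ = 415.6/6378.137 = 0.065160 rad, θ = 150.1° → φ = 12.596°, λ = 85.911°.
Leg 3: from (12.596°, 85.911°), δ = 4438.8/6378.137 = 0.695940 rad, θ = 157° → φ = -24.115°, λ = 101.841°.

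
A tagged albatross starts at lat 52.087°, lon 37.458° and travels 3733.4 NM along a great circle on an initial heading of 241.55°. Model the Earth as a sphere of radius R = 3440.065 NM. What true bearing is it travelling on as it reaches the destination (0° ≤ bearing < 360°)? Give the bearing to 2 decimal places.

final bearing 212.92°

Angular distance δ = d/R = 3733.4 / 3440.065 = 1.085270 rad.
Converting: φ₁ = 0.909090 rad, θ = 4.215843 rad.
Applying the spherical law of cosines for sides, sin φ₂ = sin φ₁ cos δ + cos φ₁ sin δ cos θ = 0.109285, so φ₂ = 6.274°.
For the longitude increment, Δλ = atan2( sin θ sin δ cos φ₁, cos δ − sin φ₁ sin φ₂ ) = atan2(-0.477820, 0.380454) = -51.472°.
λ₂ = 37.458° + -51.472° = -14.014°.
The forward bearing on arrival equals the back-azimuth from the destination plus 180°.
Back-azimuth from P₂ (6.27°, -14.01°) to P₁ (52.09°, 37.46°), with Δλ' = λ₁ − λ₂ = 51.47°: atan2( sin Δλ' cos φ₁ , cos φ₂ sin φ₁ − sin φ₂ cos φ₁ cos Δλ' ) = 32.92°.
Final bearing = (32.92° + 180°) mod 360° = 212.92°.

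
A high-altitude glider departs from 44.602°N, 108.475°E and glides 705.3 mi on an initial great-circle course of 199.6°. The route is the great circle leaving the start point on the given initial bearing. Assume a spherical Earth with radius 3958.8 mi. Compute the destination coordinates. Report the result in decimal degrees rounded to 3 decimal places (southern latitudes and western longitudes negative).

latitude 34.903°, longitude 104.318°

Central angle δ = d/R = 0.178160 rad.
With φ₁ = 44.602° = 0.778452 rad and θ = 199.6° = 3.483677 rad:
Destination latitude: φ₂ = arcsin( sin φ₁ cos δ + cos φ₁ sin δ cos θ ) = arcsin(0.572194) = 34.903°.
For the longitude increment, Δλ = atan2( sin θ sin δ cos φ₁, cos δ − sin φ₁ sin φ₂ ) = atan2(-0.042327, 0.582389) = -4.157°.
Hence λ₂ = 108.475° + -4.157° = 104.318°.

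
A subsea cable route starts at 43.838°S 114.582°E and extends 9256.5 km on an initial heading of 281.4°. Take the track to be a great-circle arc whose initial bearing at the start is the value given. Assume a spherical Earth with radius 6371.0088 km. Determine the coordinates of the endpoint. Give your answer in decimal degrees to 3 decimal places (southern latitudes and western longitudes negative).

latitude 3.447°, longitude 37.361°

Central angle δ = d/R = 1.452910 rad.
Start latitude φ₁ = -0.765117 rad; initial bearing θ = 4.911357 rad.
sin φ₂ = sin φ₁ cos δ + cos φ₁ sin δ cos θ = (-0.692622)(0.117614) + (0.721301)(0.993059)(0.197657) = 0.060119
φ₂ = asin(0.060119) = 0.060155 rad = 3.447°.
Then Δλ = atan2(-0.702163, 0.159254) = -1.347765 rad, from sin θ sin δ cos φ₁ over cos δ − sin φ₁ sin φ₂.
λ₂ = λ₁ + Δλ = 37.361°.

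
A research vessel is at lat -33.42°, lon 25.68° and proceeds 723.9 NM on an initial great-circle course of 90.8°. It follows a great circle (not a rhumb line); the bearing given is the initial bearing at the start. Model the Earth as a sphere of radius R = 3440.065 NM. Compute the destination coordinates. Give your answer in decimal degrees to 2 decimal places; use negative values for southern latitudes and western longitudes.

latitude -32.76°, longitude 40.06°

The arc subtends δ = 723.9/3440.065 = 0.210432 rad at the centre.
Converting: φ₁ = -0.583289 rad, θ = 1.584759 rad.
sin φ₂ = sin φ₁ cos δ + cos φ₁ sin δ cos θ = (-0.550772)(0.977941) + (0.834656)(0.208882)(-0.013962) = -0.541057
φ₂ = asin(-0.541057) = -0.571693 rad = -32.76°.
Δλ = atan2( sin θ sin δ cos φ₁ , cos δ − sin φ₁ sin φ₂ ) = atan2(0.174328, 0.679942) = 0.250980 rad = 14.38°.
λ₂ = λ₁ + Δλ = 40.06°.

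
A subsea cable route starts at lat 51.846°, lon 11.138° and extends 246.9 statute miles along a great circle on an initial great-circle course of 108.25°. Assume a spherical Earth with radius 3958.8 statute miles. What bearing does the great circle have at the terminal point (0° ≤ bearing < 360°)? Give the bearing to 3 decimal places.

The arc subtends δ = 246.9/3958.8 = 0.062367 rad at the centre.
With φ₁ = 51.846° = 0.904883 rad and θ = 108.25° = 1.889319 rad:
Applying the spherical law of cosines for sides, sin φ₂ = sin φ₁ cos δ + cos φ₁ sin δ cos θ = 0.772766, so φ₂ = 50.603°.
For the longitude increment, Δλ = atan2( sin θ sin δ cos φ₁, cos δ − sin φ₁ sin φ₂ ) = atan2(0.036567, 0.390389) = 5.351°.
Hence λ₂ = 11.138° + 5.351° = 16.489°.
The forward bearing on arrival equals the back-azimuth from the destination plus 180°.
Back-azimuth from P₂ (50.603°, 16.489°) to P₁ (51.846°, 11.138°), with Δλ' = λ₁ − λ₂ = -5.351°: atan2( sin Δλ' cos φ₁ , cos φ₂ sin φ₁ − sin φ₂ cos φ₁ cos Δλ' ) = 292.423°.
Final bearing = (292.423° + 180°) mod 360° = 112.423°.

final bearing 112.423°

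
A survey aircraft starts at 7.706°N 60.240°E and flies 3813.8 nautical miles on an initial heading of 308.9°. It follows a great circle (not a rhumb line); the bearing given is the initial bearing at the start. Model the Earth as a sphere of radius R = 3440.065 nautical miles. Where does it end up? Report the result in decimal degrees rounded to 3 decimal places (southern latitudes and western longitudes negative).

Central angle δ = d/R = 1.108642 rad.
Start latitude φ₁ = 0.134495 rad; initial bearing θ = 5.391322 rad.
Applying the spherical law of cosines for sides, sin φ₂ = sin φ₁ cos δ + cos φ₁ sin δ cos θ = 0.616798, so φ₂ = 38.083°.
For the longitude increment, Δλ = atan2( sin θ sin δ cos φ₁, cos δ − sin φ₁ sin φ₂ ) = atan2(-0.690310, 0.363171) = -62.251°.
λ₂ = λ₁ + Δλ = -2.011°.

latitude 38.083°, longitude -2.011°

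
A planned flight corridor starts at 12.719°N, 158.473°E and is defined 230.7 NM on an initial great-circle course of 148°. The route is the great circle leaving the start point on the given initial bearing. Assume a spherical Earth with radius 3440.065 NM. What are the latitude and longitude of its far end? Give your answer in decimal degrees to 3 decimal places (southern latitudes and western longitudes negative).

latitude 9.453°, longitude 160.536°

The arc subtends δ = 230.7/3440.065 = 0.067063 rad at the centre.
Converting: φ₁ = 0.221988 rad, θ = 2.583087 rad.
sin φ₂ = sin φ₁ cos δ + cos φ₁ sin δ cos θ = (0.220170)(0.997752) + (0.975462)(0.067012)(-0.848048) = 0.164240
φ₂ = asin(0.164240) = 0.164987 rad = 9.453°.
Then Δλ = atan2(0.034640, 0.961592) = 0.036008 rad, from sin θ sin δ cos φ₁ over cos δ − sin φ₁ sin φ₂.
Hence λ₂ = 158.473° + 2.063° = 160.536°.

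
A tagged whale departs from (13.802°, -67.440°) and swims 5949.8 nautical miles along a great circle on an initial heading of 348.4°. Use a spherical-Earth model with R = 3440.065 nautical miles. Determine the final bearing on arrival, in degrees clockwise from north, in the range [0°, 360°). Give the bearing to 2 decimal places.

final bearing 206.84°

δ = 5949.8/3440.065 = 1.729560 rad (99.0965°).
Start latitude φ₁ = 0.240890 rad; initial bearing θ = 6.080727 rad.
Applying the spherical law of cosines for sides, sin φ₂ = sin φ₁ cos δ + cos φ₁ sin δ cos θ = 0.901610, so φ₂ = 64.371°.
Then Δλ = atan2(-0.192816, -0.373193) = -2.664701 rad, from sin θ sin δ cos φ₁ over cos δ − sin φ₁ sin φ₂.
λ₂ = -67.440° + -152.676° = -220.116°, normalized to (−180°, 180°] → 139.884°.
The forward bearing on arrival equals the back-azimuth from the destination plus 180°.
Back-azimuth from P₂ (64.37°, 139.88°) to P₁ (13.80°, -67.44°), with Δλ' = λ₁ − λ₂ = -207.32°: atan2( sin Δλ' cos φ₁ , cos φ₂ sin φ₁ − sin φ₂ cos φ₁ cos Δλ' ) = 26.84°.
Final bearing = (26.84° + 180°) mod 360° = 206.84°.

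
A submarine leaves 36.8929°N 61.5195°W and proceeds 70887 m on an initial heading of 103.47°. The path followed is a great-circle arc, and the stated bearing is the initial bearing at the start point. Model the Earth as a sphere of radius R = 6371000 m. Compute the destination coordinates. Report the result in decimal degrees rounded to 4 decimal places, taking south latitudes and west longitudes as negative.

δ = 70887/6371000 = 0.011127 rad (0.6375°).
Start latitude φ₁ = 0.643903 rad; initial bearing θ = 1.805892 rad.
sin φ₂ = sin φ₁ cos δ + cos φ₁ sin δ cos θ = (0.600321)(0.999938) + (0.799759)(0.011126)(-0.232936) = 0.598211
φ₂ = asin(0.598211) = 0.641267 rad = 36.7419°.
Δλ = atan2( sin θ sin δ cos φ₁ , cos δ − sin φ₁ sin φ₂ ) = atan2(0.008654, 0.640819) = 0.013503 rad = 0.7737°.
Hence λ₂ = -61.5195° + 0.7737° = -60.7458°.

latitude 36.7419°, longitude -60.7458°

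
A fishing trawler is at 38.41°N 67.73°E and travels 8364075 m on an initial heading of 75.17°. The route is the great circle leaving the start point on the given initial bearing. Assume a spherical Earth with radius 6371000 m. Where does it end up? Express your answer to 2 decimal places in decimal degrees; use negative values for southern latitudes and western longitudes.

The arc subtends δ = 8364075/6371000 = 1.312836 rad at the centre.
Start latitude φ₁ = 0.670381 rad; initial bearing θ = 1.311964 rad.
Applying the spherical law of cosines for sides, sin φ₂ = sin φ₁ cos δ + cos φ₁ sin δ cos θ = 0.352420, so φ₂ = 20.64°.
Then Δλ = atan2(0.732420, 0.036157) = 1.521470 rad, from sin θ sin δ cos φ₁ over cos δ − sin φ₁ sin φ₂.
Hence λ₂ = 67.73° + 87.17° = 154.90°.

latitude 20.64°, longitude 154.90°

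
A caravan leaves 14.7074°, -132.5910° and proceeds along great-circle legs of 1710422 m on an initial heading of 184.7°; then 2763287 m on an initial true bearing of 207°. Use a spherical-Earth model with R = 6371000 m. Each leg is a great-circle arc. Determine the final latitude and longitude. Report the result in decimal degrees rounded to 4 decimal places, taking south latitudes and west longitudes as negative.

Apply the spherical direct solution leg by leg, carrying full precision between legs.
Leg 1: from (14.7074°, -132.5910°), δ = 1710422/6371000 = 0.268470 rad, θ = 184.7° → φ = -0.6254°, λ = -133.8365°.
Leg 2: from (-0.6254°, -133.8365°), δ = 2763287/6371000 = 0.433729 rad, θ = 207° → φ = -22.6024°, λ = -145.7635°.

latitude -22.6024°, longitude -145.7635°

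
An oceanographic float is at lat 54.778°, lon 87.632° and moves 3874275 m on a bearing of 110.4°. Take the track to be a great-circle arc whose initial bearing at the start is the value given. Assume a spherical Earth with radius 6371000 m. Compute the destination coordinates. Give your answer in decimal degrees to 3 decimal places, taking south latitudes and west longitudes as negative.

latitude 33.753°, longitude 127.726°

δ = 3874275/6371000 = 0.608111 rad (34.8422°).
Start latitude φ₁ = 0.956056 rad; initial bearing θ = 1.926843 rad.
Applying the spherical law of cosines for sides, sin φ₂ = sin φ₁ cos δ + cos φ₁ sin δ cos θ = 0.555616, so φ₂ = 33.753°.
For the longitude increment, Δλ = atan2( sin θ sin δ cos φ₁, cos δ − sin φ₁ sin φ₂ ) = atan2(0.308840, 0.366833) = 40.094°.
Hence λ₂ = 87.632° + 40.094° = 127.726°.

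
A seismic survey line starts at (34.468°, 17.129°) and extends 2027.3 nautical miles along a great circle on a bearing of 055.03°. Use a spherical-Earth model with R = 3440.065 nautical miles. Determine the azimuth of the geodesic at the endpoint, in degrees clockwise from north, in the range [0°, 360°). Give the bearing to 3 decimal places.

final bearing 83.392°

The arc subtends δ = 2027.3/3440.065 = 0.589320 rad at the centre.
With φ₁ = 34.468° = 0.601580 rad and θ = 55.03° = 0.960455 rad:
Applying the spherical law of cosines for sides, sin φ₂ = sin φ₁ cos δ + cos φ₁ sin δ cos θ = 0.733110, so φ₂ = 47.148°.
For the longitude increment, Δλ = atan2( sin θ sin δ cos φ₁, cos δ − sin φ₁ sin φ₂ ) = atan2(0.375491, 0.416418) = 42.041°.
Hence λ₂ = 17.129° + 42.041° = 59.170°.
The forward bearing on arrival equals the back-azimuth from the destination plus 180°.
Back-azimuth from P₂ (47.148°, 59.170°) to P₁ (34.468°, 17.129°), with Δλ' = λ₁ − λ₂ = -42.041°: atan2( sin Δλ' cos φ₁ , cos φ₂ sin φ₁ − sin φ₂ cos φ₁ cos Δλ' ) = 263.392°.
Final bearing = (263.392° + 180°) mod 360° = 83.392°.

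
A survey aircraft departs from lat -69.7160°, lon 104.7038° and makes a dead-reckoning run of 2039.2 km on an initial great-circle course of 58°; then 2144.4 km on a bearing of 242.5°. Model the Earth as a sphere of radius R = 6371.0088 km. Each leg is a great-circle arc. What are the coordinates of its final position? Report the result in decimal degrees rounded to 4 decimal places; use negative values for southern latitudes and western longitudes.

latitude -60.4944°, longitude 96.9993°

Apply the spherical direct solution leg by leg, carrying full precision between legs.
Leg 1: from (-69.7160°, 104.7038°), δ = 2039.2/6371.0088 = 0.320075 rad, θ = 58° → φ = -56.3611°, λ = 133.4987°.
Leg 2: from (-56.3611°, 133.4987°), δ = 2144.4/6371.0088 = 0.336587 rad, θ = 242.5° → φ = -60.4944°, λ = 96.9993°.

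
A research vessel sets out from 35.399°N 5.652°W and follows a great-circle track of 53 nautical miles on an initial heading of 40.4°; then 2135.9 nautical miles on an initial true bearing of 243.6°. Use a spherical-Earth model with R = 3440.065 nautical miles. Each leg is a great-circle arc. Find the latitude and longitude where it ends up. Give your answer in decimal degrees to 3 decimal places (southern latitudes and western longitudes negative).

latitude 15.652°, longitude -37.706°

Apply the spherical direct solution leg by leg, carrying full precision between legs.
Leg 1: from (35.399°, -5.652°), δ = 53/3440.065 = 0.015407 rad, θ = 40.4° → φ = 36.069°, λ = -4.944°.
Leg 2: from (36.069°, -4.944°), δ = 2135.9/3440.065 = 0.620889 rad, θ = 243.6° → φ = 15.652°, λ = -37.706°.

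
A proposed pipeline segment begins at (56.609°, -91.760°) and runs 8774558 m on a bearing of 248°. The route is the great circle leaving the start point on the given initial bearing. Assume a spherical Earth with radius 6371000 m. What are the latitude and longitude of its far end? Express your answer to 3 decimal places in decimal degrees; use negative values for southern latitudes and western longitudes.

Central angle δ = d/R = 1.377265 rad.
Converting: φ₁ = 0.988013 rad, θ = 4.328417 rad.
Destination latitude: φ₂ = arcsin( sin φ₁ cos δ + cos φ₁ sin δ cos θ ) = arcsin(-0.041737) = -2.392°.
For the longitude increment, Δλ = atan2( sin θ sin δ cos φ₁, cos δ − sin φ₁ sin φ₂ ) = atan2(-0.500749, 0.227173) = -65.598°.
λ₂ = λ₁ + Δλ = -157.358°.

latitude -2.392°, longitude -157.358°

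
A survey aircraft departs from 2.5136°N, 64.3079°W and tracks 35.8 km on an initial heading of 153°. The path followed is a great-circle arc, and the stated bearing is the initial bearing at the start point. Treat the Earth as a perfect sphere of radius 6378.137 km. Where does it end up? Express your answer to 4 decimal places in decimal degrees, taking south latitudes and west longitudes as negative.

The arc subtends δ = 35.8/6378.137 = 0.005613 rad at the centre.
Start latitude φ₁ = 0.043871 rad; initial bearing θ = 2.670354 rad.
Destination latitude: φ₂ = arcsin( sin φ₁ cos δ + cos φ₁ sin δ cos θ ) = arcsin(0.038860) = 2.2270°.
For the longitude increment, Δλ = atan2( sin θ sin δ cos φ₁, cos δ − sin φ₁ sin φ₂ ) = atan2(0.002546, 0.998280) = 0.1461°.
λ₂ = -64.3079° + 0.1461° = -64.1618°.

latitude 2.2270°, longitude -64.1618°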